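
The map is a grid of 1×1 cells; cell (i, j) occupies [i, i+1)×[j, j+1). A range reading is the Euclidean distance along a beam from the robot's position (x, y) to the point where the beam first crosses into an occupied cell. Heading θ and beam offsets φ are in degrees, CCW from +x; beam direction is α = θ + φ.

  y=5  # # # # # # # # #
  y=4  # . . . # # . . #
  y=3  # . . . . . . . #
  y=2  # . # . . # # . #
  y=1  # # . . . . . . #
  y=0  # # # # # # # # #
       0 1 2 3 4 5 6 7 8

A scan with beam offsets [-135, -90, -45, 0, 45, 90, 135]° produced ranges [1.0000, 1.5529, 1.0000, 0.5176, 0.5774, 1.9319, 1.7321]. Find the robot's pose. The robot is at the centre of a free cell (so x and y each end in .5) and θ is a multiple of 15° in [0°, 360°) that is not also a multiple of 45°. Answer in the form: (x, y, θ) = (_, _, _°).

(x, y, θ) = (3.5, 1.5, 255°)

Candidates: 22 free-cell centres × 16 headings = 352 poses. Raycast each; keep the one whose scan matches to 4 dp.
  (1.5, 4.5, 300°): beam 1 = 0.5176 ≠ 1.0000 ✗
  (6.5, 3.5, 120°): beam 1 = 1.5529 ≠ 1.0000 ✗
  (5.5, 1.5, 195°): beam 1 = 0.5774 ≠ 1.0000 ✗
  …
  (3.5, 1.5, 255°): r_1=1.0000, r_2=1.5529, r_3=1.0000, r_4=0.5176, r_5=0.5774, r_6=1.9319, r_7=1.7321 — all match ✓
Unique over the lattice → pose = (3.5, 1.5, 255°).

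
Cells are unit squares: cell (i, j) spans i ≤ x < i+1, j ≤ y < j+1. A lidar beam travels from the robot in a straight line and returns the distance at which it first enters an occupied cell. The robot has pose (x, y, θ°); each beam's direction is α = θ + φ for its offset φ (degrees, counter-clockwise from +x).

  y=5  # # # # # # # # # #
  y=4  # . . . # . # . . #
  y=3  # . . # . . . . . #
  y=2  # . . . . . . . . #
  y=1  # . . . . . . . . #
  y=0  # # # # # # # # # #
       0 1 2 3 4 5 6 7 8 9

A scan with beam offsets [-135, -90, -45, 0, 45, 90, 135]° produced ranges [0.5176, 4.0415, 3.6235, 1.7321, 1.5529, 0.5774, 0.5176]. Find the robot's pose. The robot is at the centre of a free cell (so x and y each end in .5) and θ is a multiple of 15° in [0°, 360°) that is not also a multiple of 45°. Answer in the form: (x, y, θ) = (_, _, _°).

The pose lattice has 29·16 = 464 candidates. Test each by forward raycasting.
  (7.5, 4.5, 150°): beam 1 = 1.5529 ≠ 0.5176 ✗
  (6.5, 1.5, 120°): beam 1 = 1.9319 ≠ 0.5176 ✗
  (7.5, 3.5, 120°): beam 1 = 1.5529 ≠ 0.5176 ✗
  (8.5, 3.5, 105°): beam 1 = 0.5774 ≠ 0.5176 ✗
  …
  (7.5, 4.5, 330°): r_1=0.5176, r_2=4.0415, r_3=3.6235, r_4=1.7321, r_5=1.5529, r_6=0.5774, r_7=0.5176 — all match ✓
No second candidate reproduces the full scan.

(x, y, θ) = (7.5, 4.5, 330°)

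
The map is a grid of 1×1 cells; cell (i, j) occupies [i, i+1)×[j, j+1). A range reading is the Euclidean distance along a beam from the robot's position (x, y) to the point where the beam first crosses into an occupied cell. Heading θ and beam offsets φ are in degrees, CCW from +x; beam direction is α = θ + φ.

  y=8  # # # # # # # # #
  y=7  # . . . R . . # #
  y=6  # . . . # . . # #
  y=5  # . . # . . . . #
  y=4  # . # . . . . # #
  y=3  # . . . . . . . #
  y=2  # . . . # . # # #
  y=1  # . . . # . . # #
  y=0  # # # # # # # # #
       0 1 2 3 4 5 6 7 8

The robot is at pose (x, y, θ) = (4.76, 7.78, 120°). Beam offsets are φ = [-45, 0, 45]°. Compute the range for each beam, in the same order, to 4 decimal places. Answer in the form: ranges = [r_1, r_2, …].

beam 1: φ=-45°, α=75°
  cosα=0.2588 sinα=0.9659 | (4,7) | tMaxX 0.9273 tMaxY 0.2278 | tΔX 3.8637 tΔY 1.0353
    t=0.2278 [y] (4,8) — stop
  → r_1 = 0.2278
beam 2: φ=0°, α=120°
  cosα=-0.5000 sinα=0.8660 | (4,7) | tMaxX 1.5200 tMaxY 0.2540 | tΔX 2.0000 tΔY 1.1547
    t=0.2540 [y] (4,8) — stop
  → r_2 = 0.2540
beam 3: φ=45°, α=165°
  cosα=-0.9659 sinα=0.2588 | (4,7) | tMaxX 0.7868 tMaxY 0.8500 | tΔX 1.0353 tΔY 3.8637
    t=0.7868 [x] (3,7)
    t=0.8500 [y] (3,8) — stop
  → r_3 = 0.8500

ranges = [0.2278, 0.2540, 0.8500]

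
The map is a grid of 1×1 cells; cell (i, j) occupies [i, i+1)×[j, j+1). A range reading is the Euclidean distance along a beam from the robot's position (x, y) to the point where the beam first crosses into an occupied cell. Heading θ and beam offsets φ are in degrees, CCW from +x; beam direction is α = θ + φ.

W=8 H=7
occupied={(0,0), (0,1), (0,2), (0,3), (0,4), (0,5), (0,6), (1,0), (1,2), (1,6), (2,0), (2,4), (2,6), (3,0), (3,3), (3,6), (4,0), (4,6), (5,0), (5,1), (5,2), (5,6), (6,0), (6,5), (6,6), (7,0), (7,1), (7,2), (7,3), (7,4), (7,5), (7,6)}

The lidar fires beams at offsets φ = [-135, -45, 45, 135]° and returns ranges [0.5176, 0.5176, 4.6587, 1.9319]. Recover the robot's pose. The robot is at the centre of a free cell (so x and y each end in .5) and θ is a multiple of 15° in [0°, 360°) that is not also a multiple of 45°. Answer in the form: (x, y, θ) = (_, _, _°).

The pose lattice has 24·16 = 384 candidates. Test each by forward raycasting.
  (6.5, 4.5, 195°): beam 1 = 0.5774 ≠ 0.5176 ✗
  (4.5, 5.5, 210°): beam 2 = 1.9319 ≠ 0.5176 ✗
  (2.5, 3.5, 105°): beam 1 = 0.5774 ≠ 0.5176 ✗
  (5.5, 5.5, 150°): beam 3 = 2.5882 ≠ 4.6587 ✗
  …
  (1.5, 5.5, 240°): r_1=0.5176, r_2=0.5176, r_3=4.6587, r_4=1.9319 — all match ✓
Only this pose fits every beam.

(x, y, θ) = (1.5, 5.5, 240°)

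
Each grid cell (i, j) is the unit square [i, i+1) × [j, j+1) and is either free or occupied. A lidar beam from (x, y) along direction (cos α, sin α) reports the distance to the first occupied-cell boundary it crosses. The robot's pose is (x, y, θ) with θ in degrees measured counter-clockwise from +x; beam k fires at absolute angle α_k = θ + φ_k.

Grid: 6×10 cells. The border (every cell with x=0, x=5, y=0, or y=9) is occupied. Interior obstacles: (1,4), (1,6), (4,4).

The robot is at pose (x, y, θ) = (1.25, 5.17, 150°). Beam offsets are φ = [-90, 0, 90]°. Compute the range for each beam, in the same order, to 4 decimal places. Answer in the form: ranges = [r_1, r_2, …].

ranges = [0.9584, 0.2887, 0.1963]

beam 1: φ=-90°, α=60°
  dir = (cos 60°, sin 60°) = (0.5000, 0.8660); from cell (1,5)
  next x-line at t=1.5000, next y-line at t=0.9584; Δt_x=2.0000, Δt_y=1.1547
    y: enter (1,6) at t=0.9584 ← occupied
  → r_1 = 0.9584
beam 2: φ=0°, α=150°
  dir = (cos 150°, sin 150°) = (-0.8660, 0.5000); from cell (1,5)
  next x-line at t=0.2887, next y-line at t=1.6600; Δt_x=1.1547, Δt_y=2.0000
    x: enter (0,5) at t=0.2887 ← occupied
  → r_2 = 0.2887
beam 3: φ=90°, α=240°
  dir = (cos 240°, sin 240°) = (-0.5000, -0.8660); from cell (1,5)
  next x-line at t=0.5000, next y-line at t=0.1963; Δt_x=2.0000, Δt_y=1.1547
    y: enter (1,4) at t=0.1963 ← occupied
  → r_3 = 0.1963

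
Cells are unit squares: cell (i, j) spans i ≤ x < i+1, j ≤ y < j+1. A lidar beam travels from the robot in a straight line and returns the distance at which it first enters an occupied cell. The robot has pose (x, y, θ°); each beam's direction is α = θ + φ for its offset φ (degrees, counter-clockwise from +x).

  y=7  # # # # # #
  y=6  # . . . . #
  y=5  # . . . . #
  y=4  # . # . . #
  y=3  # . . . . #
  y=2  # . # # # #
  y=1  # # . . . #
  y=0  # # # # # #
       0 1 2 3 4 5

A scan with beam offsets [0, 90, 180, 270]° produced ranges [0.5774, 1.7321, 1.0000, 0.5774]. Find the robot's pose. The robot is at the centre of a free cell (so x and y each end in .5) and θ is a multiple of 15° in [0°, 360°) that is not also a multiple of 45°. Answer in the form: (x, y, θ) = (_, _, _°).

(x, y, θ) = (1.5, 6.5, 210°)

The pose lattice has 19·16 = 304 candidates. Test each by forward raycasting.
  (3.5, 1.5, 105°): beam 1 = 0.5176 ≠ 0.5774 ✗
  (4.5, 6.5, 30°): beam 2 = 0.5774 ≠ 1.7321 ✗
  (3.5, 1.5, 285°): beam 1 = 0.5176 ≠ 0.5774 ✗
  (2.5, 1.5, 120°): beam 2 = 0.5774 ≠ 1.7321 ✗
  (4.5, 6.5, 240°): beam 1 = 4.0415 ≠ 0.5774 ✗
  …
  (1.5, 6.5, 210°): r_1=0.5774, r_2=1.7321, r_3=1.0000, r_4=0.5774 — all match ✓
No second candidate reproduces the full scan.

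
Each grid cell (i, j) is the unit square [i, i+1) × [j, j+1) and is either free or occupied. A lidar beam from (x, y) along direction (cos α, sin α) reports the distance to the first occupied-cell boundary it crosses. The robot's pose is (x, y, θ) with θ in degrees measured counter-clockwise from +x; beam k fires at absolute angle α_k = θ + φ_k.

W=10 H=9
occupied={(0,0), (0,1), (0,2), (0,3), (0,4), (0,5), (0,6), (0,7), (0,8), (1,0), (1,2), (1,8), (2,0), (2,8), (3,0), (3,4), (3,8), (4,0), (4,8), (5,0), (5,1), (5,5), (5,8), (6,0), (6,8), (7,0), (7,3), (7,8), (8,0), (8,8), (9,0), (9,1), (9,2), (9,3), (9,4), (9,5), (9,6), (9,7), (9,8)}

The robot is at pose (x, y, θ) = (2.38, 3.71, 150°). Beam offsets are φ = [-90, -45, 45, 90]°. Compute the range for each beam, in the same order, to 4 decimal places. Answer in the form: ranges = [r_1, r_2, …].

ranges = [1.2400, 4.4413, 1.4287, 0.8198]

beam 1: φ=-90°, α=60°
  dir = (cos 60°, sin 60°) = (0.5000, 0.8660); from cell (2,3)
  next x-line at t=1.2400, next y-line at t=0.3349; Δt_x=2.0000, Δt_y=1.1547
    y: enter (2,4) at t=0.3349
    x: enter (3,4) at t=1.2400 ← occupied
  → r_1 = 1.2400
beam 2: φ=-45°, α=105°
  dir = (cos 105°, sin 105°) = (-0.2588, 0.9659); from cell (2,3)
  next x-line at t=1.4682, next y-line at t=0.3002; Δt_x=3.8637, Δt_y=1.0353
    y: enter (2,4) at t=0.3002
    y: enter (2,5) at t=1.3355
    x: enter (1,5) at t=1.4682
    y: enter (1,6) at t=2.3708
    y: enter (1,7) at t=3.4061
    y: enter (1,8) at t=4.4413 ← occupied
  → r_2 = 4.4413
beam 3: φ=45°, α=195°
  dir = (cos 195°, sin 195°) = (-0.9659, -0.2588); from cell (2,3)
  next x-line at t=0.3934, next y-line at t=2.7432; Δt_x=1.0353, Δt_y=3.8637
    x: enter (1,3) at t=0.3934
    x: enter (0,3) at t=1.4287 ← occupied
  → r_3 = 1.4287
beam 4: φ=90°, α=240°
  dir = (cos 240°, sin 240°) = (-0.5000, -0.8660); from cell (2,3)
  next x-line at t=0.7600, next y-line at t=0.8198; Δt_x=2.0000, Δt_y=1.1547
    x: enter (1,3) at t=0.7600
    y: enter (1,2) at t=0.8198 ← occupied
  → r_4 = 0.8198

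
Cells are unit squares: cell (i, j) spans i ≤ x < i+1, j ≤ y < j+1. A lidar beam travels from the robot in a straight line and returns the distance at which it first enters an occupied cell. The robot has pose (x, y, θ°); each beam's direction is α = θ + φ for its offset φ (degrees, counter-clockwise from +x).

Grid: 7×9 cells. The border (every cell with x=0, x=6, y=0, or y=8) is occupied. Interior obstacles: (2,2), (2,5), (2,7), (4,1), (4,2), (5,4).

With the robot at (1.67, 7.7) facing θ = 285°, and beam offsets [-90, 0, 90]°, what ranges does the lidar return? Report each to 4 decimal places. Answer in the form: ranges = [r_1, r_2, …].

ranges = [0.6936, 1.7600, 0.3416]

beam 1: φ=-90°, α=195°
  cosα=-0.9659 sinα=-0.2588 | (1,7) | tMaxX 0.6936 tMaxY 2.7046 | tΔX 1.0353 tΔY 3.8637
    t=0.6936 [x] (0,7) — stop
  → r_1 = 0.6936
beam 2: φ=0°, α=285°
  cosα=0.2588 sinα=-0.9659 | (1,7) | tMaxX 1.2750 tMaxY 0.7247 | tΔX 3.8637 tΔY 1.0353
    t=0.7247 [y] (1,6)
    t=1.2750 [x] (2,6)
    t=1.7600 [y] (2,5) — stop
  → r_2 = 1.7600
beam 3: φ=90°, α=15°
  cosα=0.9659 sinα=0.2588 | (1,7) | tMaxX 0.3416 tMaxY 1.1591 | tΔX 1.0353 tΔY 3.8637
    t=0.3416 [x] (2,7) — stop
  → r_3 = 0.3416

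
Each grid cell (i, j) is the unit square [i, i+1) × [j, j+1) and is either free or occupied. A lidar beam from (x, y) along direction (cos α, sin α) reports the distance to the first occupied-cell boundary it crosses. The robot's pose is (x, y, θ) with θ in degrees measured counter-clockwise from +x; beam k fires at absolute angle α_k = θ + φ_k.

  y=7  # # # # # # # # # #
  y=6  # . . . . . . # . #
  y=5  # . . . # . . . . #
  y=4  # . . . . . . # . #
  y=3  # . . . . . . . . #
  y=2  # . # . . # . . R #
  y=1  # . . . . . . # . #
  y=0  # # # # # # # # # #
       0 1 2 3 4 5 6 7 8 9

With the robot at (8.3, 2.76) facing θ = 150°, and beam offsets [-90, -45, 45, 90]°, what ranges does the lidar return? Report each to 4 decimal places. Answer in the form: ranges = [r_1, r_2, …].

ranges = [1.4000, 1.2837, 2.3811, 0.8776]

beam 1: φ=-90°, α=60°
  d=(0.5000,0.8660)  start (8,2)  tX=1.4000 tY=0.2771  stride 1/|dx|=2.0000 1/|dy|=1.1547
    cross y-line → (8,3), t=0.2771
    cross x-line → (9,3), t=1.4000 (wall)
  → r_1 = 1.4000
beam 2: φ=-45°, α=105°
  d=(-0.2588,0.9659)  start (8,2)  tX=1.1591 tY=0.2485  stride 1/|dx|=3.8637 1/|dy|=1.0353
    cross y-line → (8,3), t=0.2485
    cross x-line → (7,3), t=1.1591
    cross y-line → (7,4), t=1.2837 (wall)
  → r_2 = 1.2837
beam 3: φ=45°, α=195°
  d=(-0.9659,-0.2588)  start (8,2)  tX=0.3106 tY=2.9364  stride 1/|dx|=1.0353 1/|dy|=3.8637
    cross x-line → (7,2), t=0.3106
    cross x-line → (6,2), t=1.3459
    cross x-line → (5,2), t=2.3811 (wall)
  → r_3 = 2.3811
beam 4: φ=90°, α=240°
  d=(-0.5000,-0.8660)  start (8,2)  tX=0.6000 tY=0.8776  stride 1/|dx|=2.0000 1/|dy|=1.1547
    cross x-line → (7,2), t=0.6000
    cross y-line → (7,1), t=0.8776 (wall)
  → r_4 = 0.8776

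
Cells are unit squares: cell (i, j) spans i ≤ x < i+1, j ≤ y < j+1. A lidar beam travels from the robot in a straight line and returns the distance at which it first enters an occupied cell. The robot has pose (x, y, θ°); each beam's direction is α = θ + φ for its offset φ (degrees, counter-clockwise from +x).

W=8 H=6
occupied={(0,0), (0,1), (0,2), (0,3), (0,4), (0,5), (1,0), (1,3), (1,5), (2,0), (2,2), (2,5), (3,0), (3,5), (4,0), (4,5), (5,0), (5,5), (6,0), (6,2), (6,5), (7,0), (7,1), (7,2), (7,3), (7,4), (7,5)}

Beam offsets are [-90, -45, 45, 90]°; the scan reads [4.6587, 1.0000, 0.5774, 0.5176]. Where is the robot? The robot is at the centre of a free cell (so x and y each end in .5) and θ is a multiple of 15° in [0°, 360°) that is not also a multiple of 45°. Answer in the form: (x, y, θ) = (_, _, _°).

Enumerate (i+0.5, j+0.5, θ) over the 21 free cells and 16 admissible headings. For each, cast all 4 beams and compare to the given ranges.
  (2.5, 4.5, 240°): beam 1 = 1.0000 ≠ 4.6587 ✗
  (2.5, 1.5, 285°): beam 1 = 1.5529 ≠ 4.6587 ✗
  (5.5, 2.5, 330°): beam 1 = 1.7321 ≠ 4.6587 ✗
  …
  (1.5, 1.5, 105°): r_1=4.6587, r_2=1.0000, r_3=0.5774, r_4=0.5176 — all match ✓
Only this pose fits every beam.

(x, y, θ) = (1.5, 1.5, 105°)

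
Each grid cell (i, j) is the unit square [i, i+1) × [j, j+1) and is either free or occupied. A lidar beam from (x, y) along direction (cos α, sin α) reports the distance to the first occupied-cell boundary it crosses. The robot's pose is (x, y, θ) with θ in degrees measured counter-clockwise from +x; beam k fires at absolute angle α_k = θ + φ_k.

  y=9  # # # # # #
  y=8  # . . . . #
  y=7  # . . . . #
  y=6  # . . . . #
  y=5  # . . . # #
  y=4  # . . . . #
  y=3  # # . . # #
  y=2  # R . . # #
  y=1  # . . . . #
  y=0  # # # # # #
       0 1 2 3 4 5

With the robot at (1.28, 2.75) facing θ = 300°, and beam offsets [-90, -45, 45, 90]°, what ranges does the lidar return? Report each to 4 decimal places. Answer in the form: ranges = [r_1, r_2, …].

beam 1: φ=-90°, α=210°
  direction (-0.8660, -0.5000); cell (1,2); t to first gridline: x 0.3233, y 1.5000 (then +1.1547 / +2.0000)
    (0,2) via x @ 0.3233  # hit
  → r_1 = 0.3233
beam 2: φ=-45°, α=255°
  direction (-0.2588, -0.9659); cell (1,2); t to first gridline: x 1.0818, y 0.7765 (then +3.8637 / +1.0353)
    (1,1) via y @ 0.7765
    (0,1) via x @ 1.0818  # hit
  → r_2 = 1.0818
beam 3: φ=45°, α=345°
  direction (0.9659, -0.2588); cell (1,2); t to first gridline: x 0.7454, y 2.8978 (then +1.0353 / +3.8637)
    (2,2) via x @ 0.7454
    (3,2) via x @ 1.7807
    (4,2) via x @ 2.8160  # hit
  → r_3 = 2.8160
beam 4: φ=90°, α=30°
  direction (0.8660, 0.5000); cell (1,2); t to first gridline: x 0.8314, y 0.5000 (then +1.1547 / +2.0000)
    (1,3) via y @ 0.5000  # hit
  → r_4 = 0.5000

ranges = [0.3233, 1.0818, 2.8160, 0.5000]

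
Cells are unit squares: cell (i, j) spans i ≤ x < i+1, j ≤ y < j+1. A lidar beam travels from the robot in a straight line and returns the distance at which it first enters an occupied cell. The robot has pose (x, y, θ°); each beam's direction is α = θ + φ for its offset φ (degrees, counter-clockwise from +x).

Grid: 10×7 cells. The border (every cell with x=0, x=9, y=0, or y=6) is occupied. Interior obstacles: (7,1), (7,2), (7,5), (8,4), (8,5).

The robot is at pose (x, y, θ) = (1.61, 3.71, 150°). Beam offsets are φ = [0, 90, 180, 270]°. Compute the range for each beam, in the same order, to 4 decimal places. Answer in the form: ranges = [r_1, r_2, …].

beam 1: φ=0°, α=150°
  d=(-0.8660,0.5000)  start (1,3)  tX=0.7044 tY=0.5800  stride 1/|dx|=1.1547 1/|dy|=2.0000
    cross y-line → (1,4), t=0.5800
    cross x-line → (0,4), t=0.7044 (wall)
  → r_1 = 0.7044
beam 2: φ=90°, α=240°
  d=(-0.5000,-0.8660)  start (1,3)  tX=1.2200 tY=0.8198  stride 1/|dx|=2.0000 1/|dy|=1.1547
    cross y-line → (1,2), t=0.8198
    cross x-line → (0,2), t=1.2200 (wall)
  → r_2 = 1.2200
beam 3: φ=180°, α=330°
  d=(0.8660,-0.5000)  start (1,3)  tX=0.4503 tY=1.4200  stride 1/|dx|=1.1547 1/|dy|=2.0000
    cross x-line → (2,3), t=0.4503
    cross y-line → (2,2), t=1.4200
    cross x-line → (3,2), t=1.6050
    cross x-line → (4,2), t=2.7597
    cross y-line → (4,1), t=3.4200
    cross x-line → (5,1), t=3.9144
    cross x-line → (6,1), t=5.0691
    cross y-line → (6,0), t=5.4200 (wall)
  → r_3 = 5.4200
beam 4: φ=270°, α=60°
  d=(0.5000,0.8660)  start (1,3)  tX=0.7800 tY=0.3349  stride 1/|dx|=2.0000 1/|dy|=1.1547
    cross y-line → (1,4), t=0.3349
    cross x-line → (2,4), t=0.7800
    cross y-line → (2,5), t=1.4896
    cross y-line → (2,6), t=2.6443 (wall)
  → r_4 = 2.6443

ranges = [0.7044, 1.2200, 5.4200, 2.6443]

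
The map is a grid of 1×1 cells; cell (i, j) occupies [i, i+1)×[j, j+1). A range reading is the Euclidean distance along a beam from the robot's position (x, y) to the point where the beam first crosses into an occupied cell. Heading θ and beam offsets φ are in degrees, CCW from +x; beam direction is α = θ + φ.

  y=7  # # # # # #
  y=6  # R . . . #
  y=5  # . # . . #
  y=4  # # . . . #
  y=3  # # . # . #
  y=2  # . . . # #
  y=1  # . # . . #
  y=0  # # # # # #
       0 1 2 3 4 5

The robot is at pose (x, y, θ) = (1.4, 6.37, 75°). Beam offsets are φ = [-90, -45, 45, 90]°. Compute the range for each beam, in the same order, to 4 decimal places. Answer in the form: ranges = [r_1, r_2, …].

beam 1: φ=-90°, α=345°
  direction (0.9659, -0.2588); cell (1,6); t to first gridline: x 0.6212, y 1.4296 (then +1.0353 / +3.8637)
    (2,6) via x @ 0.6212
    (2,5) via y @ 1.4296  # hit
  → r_1 = 1.4296
beam 2: φ=-45°, α=30°
  direction (0.8660, 0.5000); cell (1,6); t to first gridline: x 0.6928, y 1.2600 (then +1.1547 / +2.0000)
    (2,6) via x @ 0.6928
    (2,7) via y @ 1.2600  # hit
  → r_2 = 1.2600
beam 3: φ=45°, α=120°
  direction (-0.5000, 0.8660); cell (1,6); t to first gridline: x 0.8000, y 0.7275 (then +2.0000 / +1.1547)
    (1,7) via y @ 0.7275  # hit
  → r_3 = 0.7275
beam 4: φ=90°, α=165°
  direction (-0.9659, 0.2588); cell (1,6); t to first gridline: x 0.4141, y 2.4341 (then +1.0353 / +3.8637)
    (0,6) via x @ 0.4141  # hit
  → r_4 = 0.4141

ranges = [1.4296, 1.2600, 0.7275, 0.4141]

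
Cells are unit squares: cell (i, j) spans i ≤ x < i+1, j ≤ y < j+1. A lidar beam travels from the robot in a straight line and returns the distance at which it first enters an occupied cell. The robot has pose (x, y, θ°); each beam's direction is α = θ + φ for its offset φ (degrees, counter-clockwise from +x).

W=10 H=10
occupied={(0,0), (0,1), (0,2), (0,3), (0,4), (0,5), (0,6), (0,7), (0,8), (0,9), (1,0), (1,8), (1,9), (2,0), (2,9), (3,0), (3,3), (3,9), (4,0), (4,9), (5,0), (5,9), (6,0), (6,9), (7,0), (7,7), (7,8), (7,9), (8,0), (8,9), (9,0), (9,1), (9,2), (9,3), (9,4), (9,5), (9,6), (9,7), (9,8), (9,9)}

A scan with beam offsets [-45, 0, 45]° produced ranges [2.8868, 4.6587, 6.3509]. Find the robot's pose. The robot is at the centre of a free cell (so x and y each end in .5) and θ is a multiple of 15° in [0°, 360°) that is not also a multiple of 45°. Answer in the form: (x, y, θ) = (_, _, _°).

Enumerate (i+0.5, j+0.5, θ) over the 60 free cells and 16 admissible headings. For each, cast all 3 beams and compare to the given ranges.
  (4.5, 3.5, 330°): beam 1 = 2.5882 ≠ 2.8868 ✗
  (8.5, 3.5, 60°): beam 1 = 0.5176 ≠ 2.8868 ✗
  (3.5, 5.5, 30°): beam 1 = 5.6940 ≠ 2.8868 ✗
  …
  (6.5, 4.5, 105°): r_1=2.8868, r_2=4.6587, r_3=6.3509 — all match ✓
No second candidate reproduces the full scan.

(x, y, θ) = (6.5, 4.5, 105°)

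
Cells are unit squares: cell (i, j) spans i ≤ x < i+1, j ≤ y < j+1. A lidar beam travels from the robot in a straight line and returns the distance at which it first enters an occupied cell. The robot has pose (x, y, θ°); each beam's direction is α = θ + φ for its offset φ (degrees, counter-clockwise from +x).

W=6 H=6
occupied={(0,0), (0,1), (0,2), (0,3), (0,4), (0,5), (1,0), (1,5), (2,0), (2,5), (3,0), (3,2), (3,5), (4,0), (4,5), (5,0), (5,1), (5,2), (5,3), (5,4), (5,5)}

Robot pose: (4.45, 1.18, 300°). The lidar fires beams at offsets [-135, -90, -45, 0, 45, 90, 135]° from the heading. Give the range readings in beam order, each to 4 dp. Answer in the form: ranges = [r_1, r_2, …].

beam 1: φ=-135°, α=165°
  d=(-0.9659,0.2588)  start (4,1)  tX=0.4659 tY=3.1682  stride 1/|dx|=1.0353 1/|dy|=3.8637
    cross x-line → (3,1), t=0.4659
    cross x-line → (2,1), t=1.5012
    cross x-line → (1,1), t=2.5364
    cross y-line → (1,2), t=3.1682
    cross x-line → (0,2), t=3.5717 (wall)
  → r_1 = 3.5717
beam 2: φ=-90°, α=210°
  d=(-0.8660,-0.5000)  start (4,1)  tX=0.5196 tY=0.3600  stride 1/|dx|=1.1547 1/|dy|=2.0000
    cross y-line → (4,0), t=0.3600 (wall)
  → r_2 = 0.3600
beam 3: φ=-45°, α=255°
  d=(-0.2588,-0.9659)  start (4,1)  tX=1.7387 tY=0.1863  stride 1/|dx|=3.8637 1/|dy|=1.0353
    cross y-line → (4,0), t=0.1863 (wall)
  → r_3 = 0.1863
beam 4: φ=0°, α=300°
  d=(0.5000,-0.8660)  start (4,1)  tX=1.1000 tY=0.2078  stride 1/|dx|=2.0000 1/|dy|=1.1547
    cross y-line → (4,0), t=0.2078 (wall)
  → r_4 = 0.2078
beam 5: φ=45°, α=345°
  d=(0.9659,-0.2588)  start (4,1)  tX=0.5694 tY=0.6955  stride 1/|dx|=1.0353 1/|dy|=3.8637
    cross x-line → (5,1), t=0.5694 (wall)
  → r_5 = 0.5694
beam 6: φ=90°, α=30°
  d=(0.8660,0.5000)  start (4,1)  tX=0.6351 tY=1.6400  stride 1/|dx|=1.1547 1/|dy|=2.0000
    cross x-line → (5,1), t=0.6351 (wall)
  → r_6 = 0.6351
beam 7: φ=135°, α=75°
  d=(0.2588,0.9659)  start (4,1)  tX=2.1250 tY=0.8489  stride 1/|dx|=3.8637 1/|dy|=1.0353
    cross y-line → (4,2), t=0.8489
    cross y-line → (4,3), t=1.8842
    cross x-line → (5,3), t=2.1250 (wall)
  → r_7 = 2.1250

ranges = [3.5717, 0.3600, 0.1863, 0.2078, 0.5694, 0.6351, 2.1250]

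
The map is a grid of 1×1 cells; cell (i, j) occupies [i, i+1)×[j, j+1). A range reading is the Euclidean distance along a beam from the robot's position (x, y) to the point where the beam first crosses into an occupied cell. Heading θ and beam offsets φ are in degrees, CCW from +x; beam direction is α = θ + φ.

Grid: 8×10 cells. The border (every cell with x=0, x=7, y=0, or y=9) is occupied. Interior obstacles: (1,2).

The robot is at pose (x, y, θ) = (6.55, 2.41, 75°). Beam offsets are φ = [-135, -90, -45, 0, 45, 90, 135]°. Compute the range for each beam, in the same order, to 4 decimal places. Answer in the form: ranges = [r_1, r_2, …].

beam 1: φ=-135°, α=300°
  d=(0.5000,-0.8660)  start (6,2)  tX=0.9000 tY=0.4734  stride 1/|dx|=2.0000 1/|dy|=1.1547
    cross y-line → (6,1), t=0.4734
    cross x-line → (7,1), t=0.9000 (wall)
  → r_1 = 0.9000
beam 2: φ=-90°, α=345°
  d=(0.9659,-0.2588)  start (6,2)  tX=0.4659 tY=1.5841  stride 1/|dx|=1.0353 1/|dy|=3.8637
    cross x-line → (7,2), t=0.4659 (wall)
  → r_2 = 0.4659
beam 3: φ=-45°, α=30°
  d=(0.8660,0.5000)  start (6,2)  tX=0.5196 tY=1.1800  stride 1/|dx|=1.1547 1/|dy|=2.0000
    cross x-line → (7,2), t=0.5196 (wall)
  → r_3 = 0.5196
beam 4: φ=0°, α=75°
  d=(0.2588,0.9659)  start (6,2)  tX=1.7387 tY=0.6108  stride 1/|dx|=3.8637 1/|dy|=1.0353
    cross y-line → (6,3), t=0.6108
    cross y-line → (6,4), t=1.6461
    cross x-line → (7,4), t=1.7387 (wall)
  → r_4 = 1.7387
beam 5: φ=45°, α=120°
  d=(-0.5000,0.8660)  start (6,2)  tX=1.1000 tY=0.6813  stride 1/|dx|=2.0000 1/|dy|=1.1547
    cross y-line → (6,3), t=0.6813
    cross x-line → (5,3), t=1.1000
    cross y-line → (5,4), t=1.8360
    cross y-line → (5,5), t=2.9907
    cross x-line → (4,5), t=3.1000
    cross y-line → (4,6), t=4.1454
    cross x-line → (3,6), t=5.1000
    cross y-line → (3,7), t=5.3001
    cross y-line → (3,8), t=6.4548
    cross x-line → (2,8), t=7.1000
    cross y-line → (2,9), t=7.6095 (wall)
  → r_5 = 7.6095
beam 6: φ=90°, α=165°
  d=(-0.9659,0.2588)  start (6,2)  tX=0.5694 tY=2.2796  stride 1/|dx|=1.0353 1/|dy|=3.8637
    cross x-line → (5,2), t=0.5694
    cross x-line → (4,2), t=1.6047
    cross y-line → (4,3), t=2.2796
    cross x-line → (3,3), t=2.6400
    cross x-line → (2,3), t=3.6752
    cross x-line → (1,3), t=4.7105
    cross x-line → (0,3), t=5.7458 (wall)
  → r_6 = 5.7458
beam 7: φ=135°, α=210°
  d=(-0.8660,-0.5000)  start (6,2)  tX=0.6351 tY=0.8200  stride 1/|dx|=1.1547 1/|dy|=2.0000
    cross x-line → (5,2), t=0.6351
    cross y-line → (5,1), t=0.8200
    cross x-line → (4,1), t=1.7898
    cross y-line → (4,0), t=2.8200 (wall)
  → r_7 = 2.8200

ranges = [0.9000, 0.4659, 0.5196, 1.7387, 7.6095, 5.7458, 2.8200]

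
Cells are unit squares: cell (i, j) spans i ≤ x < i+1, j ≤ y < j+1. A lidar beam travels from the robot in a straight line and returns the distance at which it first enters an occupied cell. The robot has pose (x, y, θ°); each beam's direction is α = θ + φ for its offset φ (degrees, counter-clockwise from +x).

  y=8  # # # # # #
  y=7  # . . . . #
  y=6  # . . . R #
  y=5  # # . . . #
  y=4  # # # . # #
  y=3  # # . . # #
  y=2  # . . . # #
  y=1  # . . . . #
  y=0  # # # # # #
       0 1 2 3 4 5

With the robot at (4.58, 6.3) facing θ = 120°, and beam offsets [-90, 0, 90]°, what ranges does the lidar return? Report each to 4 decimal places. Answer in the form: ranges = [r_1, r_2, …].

ranges = [0.4850, 1.9630, 2.6000]

beam 1: φ=-90°, α=30°
  d=(0.8660,0.5000)  start (4,6)  tX=0.4850 tY=1.4000  stride 1/|dx|=1.1547 1/|dy|=2.0000
    cross x-line → (5,6), t=0.4850 (wall)
  → r_1 = 0.4850
beam 2: φ=0°, α=120°
  d=(-0.5000,0.8660)  start (4,6)  tX=1.1600 tY=0.8083  stride 1/|dx|=2.0000 1/|dy|=1.1547
    cross y-line → (4,7), t=0.8083
    cross x-line → (3,7), t=1.1600
    cross y-line → (3,8), t=1.9630 (wall)
  → r_2 = 1.9630
beam 3: φ=90°, α=210°
  d=(-0.8660,-0.5000)  start (4,6)  tX=0.6697 tY=0.6000  stride 1/|dx|=1.1547 1/|dy|=2.0000
    cross y-line → (4,5), t=0.6000
    cross x-line → (3,5), t=0.6697
    cross x-line → (2,5), t=1.8244
    cross y-line → (2,4), t=2.6000 (wall)
  → r_3 = 2.6000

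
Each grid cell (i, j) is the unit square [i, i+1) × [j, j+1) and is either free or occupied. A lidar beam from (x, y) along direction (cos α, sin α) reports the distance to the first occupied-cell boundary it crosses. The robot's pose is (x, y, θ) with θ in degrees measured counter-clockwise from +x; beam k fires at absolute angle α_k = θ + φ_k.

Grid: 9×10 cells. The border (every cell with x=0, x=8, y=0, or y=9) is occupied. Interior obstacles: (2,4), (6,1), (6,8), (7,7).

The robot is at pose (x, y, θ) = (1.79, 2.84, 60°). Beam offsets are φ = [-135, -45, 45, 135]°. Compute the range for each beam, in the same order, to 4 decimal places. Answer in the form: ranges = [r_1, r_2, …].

ranges = [1.9049, 6.4291, 3.0523, 0.8179]

beam 1: φ=-135°, α=285°
  dir = (cos 285°, sin 285°) = (0.2588, -0.9659); from cell (1,2)
  next x-line at t=0.8114, next y-line at t=0.8696; Δt_x=3.8637, Δt_y=1.0353
    x: enter (2,2) at t=0.8114
    y: enter (2,1) at t=0.8696
    y: enter (2,0) at t=1.9049 ← occupied
  → r_1 = 1.9049
beam 2: φ=-45°, α=15°
  dir = (cos 15°, sin 15°) = (0.9659, 0.2588); from cell (1,2)
  next x-line at t=0.2174, next y-line at t=0.6182; Δt_x=1.0353, Δt_y=3.8637
    x: enter (2,2) at t=0.2174
    y: enter (2,3) at t=0.6182
    x: enter (3,3) at t=1.2527
    x: enter (4,3) at t=2.2880
    x: enter (5,3) at t=3.3232
    x: enter (6,3) at t=4.3585
    y: enter (6,4) at t=4.4819
    x: enter (7,4) at t=5.3938
    x: enter (8,4) at t=6.4291 ← occupied
  → r_2 = 6.4291
beam 3: φ=45°, α=105°
  dir = (cos 105°, sin 105°) = (-0.2588, 0.9659); from cell (1,2)
  next x-line at t=3.0523, next y-line at t=0.1656; Δt_x=3.8637, Δt_y=1.0353
    y: enter (1,3) at t=0.1656
    y: enter (1,4) at t=1.2009
    y: enter (1,5) at t=2.2362
    x: enter (0,5) at t=3.0523 ← occupied
  → r_3 = 3.0523
beam 4: φ=135°, α=195°
  dir = (cos 195°, sin 195°) = (-0.9659, -0.2588); from cell (1,2)
  next x-line at t=0.8179, next y-line at t=3.2455; Δt_x=1.0353, Δt_y=3.8637
    x: enter (0,2) at t=0.8179 ← occupied
  → r_4 = 0.8179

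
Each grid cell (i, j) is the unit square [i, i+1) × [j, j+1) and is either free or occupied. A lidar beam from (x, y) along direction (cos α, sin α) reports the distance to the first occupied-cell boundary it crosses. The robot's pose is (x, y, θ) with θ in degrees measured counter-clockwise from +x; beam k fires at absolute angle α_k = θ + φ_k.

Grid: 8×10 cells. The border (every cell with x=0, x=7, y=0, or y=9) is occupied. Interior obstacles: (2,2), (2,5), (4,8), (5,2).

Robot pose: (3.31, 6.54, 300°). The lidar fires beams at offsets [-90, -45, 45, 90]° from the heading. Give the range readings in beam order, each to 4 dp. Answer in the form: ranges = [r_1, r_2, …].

beam 1: φ=-90°, α=210°
  dir = (cos 210°, sin 210°) = (-0.8660, -0.5000); from cell (3,6)
  next x-line at t=0.3580, next y-line at t=1.0800; Δt_x=1.1547, Δt_y=2.0000
    x: enter (2,6) at t=0.3580
    y: enter (2,5) at t=1.0800 ← occupied
  → r_1 = 1.0800
beam 2: φ=-45°, α=255°
  dir = (cos 255°, sin 255°) = (-0.2588, -0.9659); from cell (3,6)
  next x-line at t=1.1977, next y-line at t=0.5590; Δt_x=3.8637, Δt_y=1.0353
    y: enter (3,5) at t=0.5590
    x: enter (2,5) at t=1.1977 ← occupied
  → r_2 = 1.1977
beam 3: φ=45°, α=345°
  dir = (cos 345°, sin 345°) = (0.9659, -0.2588); from cell (3,6)
  next x-line at t=0.7143, next y-line at t=2.0864; Δt_x=1.0353, Δt_y=3.8637
    x: enter (4,6) at t=0.7143
    x: enter (5,6) at t=1.7496
    y: enter (5,5) at t=2.0864
    x: enter (6,5) at t=2.7849
    x: enter (7,5) at t=3.8202 ← occupied
  → r_3 = 3.8202
beam 4: φ=90°, α=30°
  dir = (cos 30°, sin 30°) = (0.8660, 0.5000); from cell (3,6)
  next x-line at t=0.7967, next y-line at t=0.9200; Δt_x=1.1547, Δt_y=2.0000
    x: enter (4,6) at t=0.7967
    y: enter (4,7) at t=0.9200
    x: enter (5,7) at t=1.9514
    y: enter (5,8) at t=2.9200
    x: enter (6,8) at t=3.1061
    x: enter (7,8) at t=4.2608 ← occupied
  → r_4 = 4.2608

ranges = [1.0800, 1.1977, 3.8202, 4.2608]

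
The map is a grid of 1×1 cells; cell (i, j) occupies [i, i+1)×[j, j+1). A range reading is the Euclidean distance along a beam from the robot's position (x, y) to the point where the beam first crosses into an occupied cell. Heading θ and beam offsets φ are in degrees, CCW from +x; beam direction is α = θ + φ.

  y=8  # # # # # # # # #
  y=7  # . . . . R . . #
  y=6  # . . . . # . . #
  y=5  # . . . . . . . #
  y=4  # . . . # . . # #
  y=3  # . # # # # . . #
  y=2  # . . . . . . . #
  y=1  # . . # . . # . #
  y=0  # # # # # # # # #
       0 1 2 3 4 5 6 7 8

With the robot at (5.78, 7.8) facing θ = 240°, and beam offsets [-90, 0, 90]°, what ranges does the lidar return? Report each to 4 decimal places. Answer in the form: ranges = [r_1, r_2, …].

beam 1: φ=-90°, α=150°
  d=(-0.8660,0.5000)  start (5,7)  tX=0.9007 tY=0.4000  stride 1/|dx|=1.1547 1/|dy|=2.0000
    cross y-line → (5,8), t=0.4000 (wall)
  → r_1 = 0.4000
beam 2: φ=0°, α=240°
  d=(-0.5000,-0.8660)  start (5,7)  tX=1.5600 tY=0.9238  stride 1/|dx|=2.0000 1/|dy|=1.1547
    cross y-line → (5,6), t=0.9238 (wall)
  → r_2 = 0.9238
beam 3: φ=90°, α=330°
  d=(0.8660,-0.5000)  start (5,7)  tX=0.2540 tY=1.6000  stride 1/|dx|=1.1547 1/|dy|=2.0000
    cross x-line → (6,7), t=0.2540
    cross x-line → (7,7), t=1.4087
    cross y-line → (7,6), t=1.6000
    cross x-line → (8,6), t=2.5634 (wall)
  → r_3 = 2.5634

ranges = [0.4000, 0.9238, 2.5634]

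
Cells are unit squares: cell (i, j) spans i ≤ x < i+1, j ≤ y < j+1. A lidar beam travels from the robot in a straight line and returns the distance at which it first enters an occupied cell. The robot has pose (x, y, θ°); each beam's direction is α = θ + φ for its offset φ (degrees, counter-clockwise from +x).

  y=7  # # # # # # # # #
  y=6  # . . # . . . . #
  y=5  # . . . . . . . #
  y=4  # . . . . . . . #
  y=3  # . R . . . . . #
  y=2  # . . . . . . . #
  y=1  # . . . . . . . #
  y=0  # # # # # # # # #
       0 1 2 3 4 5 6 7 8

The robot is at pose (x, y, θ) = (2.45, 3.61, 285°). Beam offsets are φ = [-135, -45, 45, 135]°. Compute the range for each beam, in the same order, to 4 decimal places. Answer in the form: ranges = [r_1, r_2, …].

beam 1: φ=-135°, α=150°
  dir = (cos 150°, sin 150°) = (-0.8660, 0.5000); from cell (2,3)
  next x-line at t=0.5196, next y-line at t=0.7800; Δt_x=1.1547, Δt_y=2.0000
    x: enter (1,3) at t=0.5196
    y: enter (1,4) at t=0.7800
    x: enter (0,4) at t=1.6743 ← occupied
  → r_1 = 1.6743
beam 2: φ=-45°, α=240°
  dir = (cos 240°, sin 240°) = (-0.5000, -0.8660); from cell (2,3)
  next x-line at t=0.9000, next y-line at t=0.7044; Δt_x=2.0000, Δt_y=1.1547
    y: enter (2,2) at t=0.7044
    x: enter (1,2) at t=0.9000
    y: enter (1,1) at t=1.8591
    x: enter (0,1) at t=2.9000 ← occupied
  → r_2 = 2.9000
beam 3: φ=45°, α=330°
  dir = (cos 330°, sin 330°) = (0.8660, -0.5000); from cell (2,3)
  next x-line at t=0.6351, next y-line at t=1.2200; Δt_x=1.1547, Δt_y=2.0000
    x: enter (3,3) at t=0.6351
    y: enter (3,2) at t=1.2200
    x: enter (4,2) at t=1.7898
    x: enter (5,2) at t=2.9445
    y: enter (5,1) at t=3.2200
    x: enter (6,1) at t=4.0992
    y: enter (6,0) at t=5.2200 ← occupied
  → r_3 = 5.2200
beam 4: φ=135°, α=60°
  dir = (cos 60°, sin 60°) = (0.5000, 0.8660); from cell (2,3)
  next x-line at t=1.1000, next y-line at t=0.4503; Δt_x=2.0000, Δt_y=1.1547
    y: enter (2,4) at t=0.4503
    x: enter (3,4) at t=1.1000
    y: enter (3,5) at t=1.6050
    y: enter (3,6) at t=2.7597 ← occupied
  → r_4 = 2.7597

ranges = [1.6743, 2.9000, 5.2200, 2.7597]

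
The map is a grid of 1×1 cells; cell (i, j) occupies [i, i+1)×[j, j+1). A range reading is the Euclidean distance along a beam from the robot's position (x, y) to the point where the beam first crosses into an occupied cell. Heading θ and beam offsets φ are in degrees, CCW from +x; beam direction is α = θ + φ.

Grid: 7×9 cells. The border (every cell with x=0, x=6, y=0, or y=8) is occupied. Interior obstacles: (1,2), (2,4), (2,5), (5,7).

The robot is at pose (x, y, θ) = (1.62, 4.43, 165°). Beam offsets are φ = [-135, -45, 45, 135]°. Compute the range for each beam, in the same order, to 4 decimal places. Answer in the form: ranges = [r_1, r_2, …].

ranges = [0.4388, 1.2400, 0.7159, 3.9606]

beam 1: φ=-135°, α=30°
  direction (0.8660, 0.5000); cell (1,4); t to first gridline: x 0.4388, y 1.1400 (then +1.1547 / +2.0000)
    (2,4) via x @ 0.4388  # hit
  → r_1 = 0.4388
beam 2: φ=-45°, α=120°
  direction (-0.5000, 0.8660); cell (1,4); t to first gridline: x 1.2400, y 0.6582 (then +2.0000 / +1.1547)
    (1,5) via y @ 0.6582
    (0,5) via x @ 1.2400  # hit
  → r_2 = 1.2400
beam 3: φ=45°, α=210°
  direction (-0.8660, -0.5000); cell (1,4); t to first gridline: x 0.7159, y 0.8600 (then +1.1547 / +2.0000)
    (0,4) via x @ 0.7159  # hit
  → r_3 = 0.7159
beam 4: φ=135°, α=300°
  direction (0.5000, -0.8660); cell (1,4); t to first gridline: x 0.7600, y 0.4965 (then +2.0000 / +1.1547)
    (1,3) via y @ 0.4965
    (2,3) via x @ 0.7600
    (2,2) via y @ 1.6512
    (3,2) via x @ 2.7600
    (3,1) via y @ 2.8059
    (3,0) via y @ 3.9606  # hit
  → r_4 = 3.9606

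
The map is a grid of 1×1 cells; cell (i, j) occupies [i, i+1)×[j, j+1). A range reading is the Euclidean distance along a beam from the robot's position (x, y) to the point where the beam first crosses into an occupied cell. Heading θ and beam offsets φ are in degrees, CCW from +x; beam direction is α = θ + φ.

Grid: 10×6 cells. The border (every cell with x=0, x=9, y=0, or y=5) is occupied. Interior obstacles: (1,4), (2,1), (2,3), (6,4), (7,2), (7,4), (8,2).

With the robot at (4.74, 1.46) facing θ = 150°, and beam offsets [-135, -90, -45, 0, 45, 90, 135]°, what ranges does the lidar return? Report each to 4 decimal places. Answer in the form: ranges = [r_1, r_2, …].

beam 1: φ=-135°, α=15°
  cosα=0.9659 sinα=0.2588 | (4,1) | tMaxX 0.2692 tMaxY 2.0864 | tΔX 1.0353 tΔY 3.8637
    t=0.2692 [x] (5,1)
    t=1.3044 [x] (6,1)
    t=2.0864 [y] (6,2)
    t=2.3397 [x] (7,2) — stop
  → r_1 = 2.3397
beam 2: φ=-90°, α=60°
  cosα=0.5000 sinα=0.8660 | (4,1) | tMaxX 0.5200 tMaxY 0.6235 | tΔX 2.0000 tΔY 1.1547
    t=0.5200 [x] (5,1)
    t=0.6235 [y] (5,2)
    t=1.7782 [y] (5,3)
    t=2.5200 [x] (6,3)
    t=2.9329 [y] (6,4) — stop
  → r_2 = 2.9329
beam 3: φ=-45°, α=105°
  cosα=-0.2588 sinα=0.9659 | (4,1) | tMaxX 2.8591 tMaxY 0.5590 | tΔX 3.8637 tΔY 1.0353
    t=0.5590 [y] (4,2)
    t=1.5943 [y] (4,3)
    t=2.6296 [y] (4,4)
    t=2.8591 [x] (3,4)
    t=3.6649 [y] (3,5) — stop
  → r_3 = 3.6649
beam 4: φ=0°, α=150°
  cosα=-0.8660 sinα=0.5000 | (4,1) | tMaxX 0.8545 tMaxY 1.0800 | tΔX 1.1547 tΔY 2.0000
    t=0.8545 [x] (3,1)
    t=1.0800 [y] (3,2)
    t=2.0092 [x] (2,2)
    t=3.0800 [y] (2,3) — stop
  → r_4 = 3.0800
beam 5: φ=45°, α=195°
  cosα=-0.9659 sinα=-0.2588 | (4,1) | tMaxX 0.7661 tMaxY 1.7773 | tΔX 1.0353 tΔY 3.8637
    t=0.7661 [x] (3,1)
    t=1.7773 [y] (3,0) — stop
  → r_5 = 1.7773
beam 6: φ=90°, α=240°
  cosα=-0.5000 sinα=-0.8660 | (4,1) | tMaxX 1.4800 tMaxY 0.5312 | tΔX 2.0000 tΔY 1.1547
    t=0.5312 [y] (4,0) — stop
  → r_6 = 0.5312
beam 7: φ=135°, α=285°
  cosα=0.2588 sinα=-0.9659 | (4,1) | tMaxX 1.0046 tMaxY 0.4762 | tΔX 3.8637 tΔY 1.0353
    t=0.4762 [y] (4,0) — stop
  → r_7 = 0.4762

ranges = [2.3397, 2.9329, 3.6649, 3.0800, 1.7773, 0.5312, 0.4762]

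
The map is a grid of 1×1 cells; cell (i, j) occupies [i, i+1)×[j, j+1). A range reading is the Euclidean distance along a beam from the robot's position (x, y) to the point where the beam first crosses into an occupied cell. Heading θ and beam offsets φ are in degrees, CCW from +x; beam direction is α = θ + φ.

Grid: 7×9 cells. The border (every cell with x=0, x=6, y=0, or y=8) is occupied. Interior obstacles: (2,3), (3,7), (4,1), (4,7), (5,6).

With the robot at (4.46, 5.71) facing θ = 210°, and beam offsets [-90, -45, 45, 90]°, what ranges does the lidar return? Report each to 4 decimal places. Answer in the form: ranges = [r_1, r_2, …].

ranges = [1.4896, 3.5821, 4.8762, 3.0800]

beam 1: φ=-90°, α=120°
  d=(-0.5000,0.8660)  start (4,5)  tX=0.9200 tY=0.3349  stride 1/|dx|=2.0000 1/|dy|=1.1547
    cross y-line → (4,6), t=0.3349
    cross x-line → (3,6), t=0.9200
    cross y-line → (3,7), t=1.4896 (wall)
  → r_1 = 1.4896
beam 2: φ=-45°, α=165°
  d=(-0.9659,0.2588)  start (4,5)  tX=0.4762 tY=1.1205  stride 1/|dx|=1.0353 1/|dy|=3.8637
    cross x-line → (3,5), t=0.4762
    cross y-line → (3,6), t=1.1205
    cross x-line → (2,6), t=1.5115
    cross x-line → (1,6), t=2.5468
    cross x-line → (0,6), t=3.5821 (wall)
  → r_2 = 3.5821
beam 3: φ=45°, α=255°
  d=(-0.2588,-0.9659)  start (4,5)  tX=1.7773 tY=0.7350  stride 1/|dx|=3.8637 1/|dy|=1.0353
    cross y-line → (4,4), t=0.7350
    cross y-line → (4,3), t=1.7703
    cross x-line → (3,3), t=1.7773
    cross y-line → (3,2), t=2.8056
    cross y-line → (3,1), t=3.8409
    cross y-line → (3,0), t=4.8762 (wall)
  → r_3 = 4.8762
beam 4: φ=90°, α=300°
  d=(0.5000,-0.8660)  start (4,5)  tX=1.0800 tY=0.8198  stride 1/|dx|=2.0000 1/|dy|=1.1547
    cross y-line → (4,4), t=0.8198
    cross x-line → (5,4), t=1.0800
    cross y-line → (5,3), t=1.9745
    cross x-line → (6,3), t=3.0800 (wall)
  → r_4 = 3.0800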